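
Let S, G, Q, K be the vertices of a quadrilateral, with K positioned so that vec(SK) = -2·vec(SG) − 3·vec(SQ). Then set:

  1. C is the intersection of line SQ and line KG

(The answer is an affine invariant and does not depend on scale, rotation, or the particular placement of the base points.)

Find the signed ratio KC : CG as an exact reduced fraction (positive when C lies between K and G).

Assign S = (0, 0), G = (1, 0), Q = (0, 1), K = (-2, -3) — the answer is frame-independent, so this choice is without loss of generality.
1. C is the intersection of line SQ and line KG ⇒ C = (0, -1)
C = K + t·(G−K) with t = 2/3, so KC:CG = t:(1−t) = 2/3:1/3

KC:CG = 2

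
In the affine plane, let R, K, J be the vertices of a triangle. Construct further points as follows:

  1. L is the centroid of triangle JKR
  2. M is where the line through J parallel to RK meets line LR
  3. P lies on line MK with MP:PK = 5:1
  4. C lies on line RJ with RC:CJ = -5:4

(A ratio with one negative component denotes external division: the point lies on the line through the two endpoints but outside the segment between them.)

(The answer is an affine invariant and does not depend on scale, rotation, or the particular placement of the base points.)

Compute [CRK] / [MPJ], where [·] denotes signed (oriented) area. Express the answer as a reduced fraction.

Set R = (0, 0), K = (1, 0), J = (0, 1); any affine frame gives the same invariant.
1. L is the centroid of triangle JKR ⇒ L = (1/3, 1/3)
2. M is where the line through J parallel to RK meets line LR ⇒ M = (1, 1)
3. P lies on line MK with MP:PK = 5:1 ⇒ P = (1, 1/6)
4. C lies on line RJ with RC:CJ = -5:4 ⇒ C = (0, 5)
2·[CRK] = 5, 2·[MPJ] = -5/6
[CRK]:[MPJ] = 5:-5/6 = -6

[CRK]:[MPJ] = -6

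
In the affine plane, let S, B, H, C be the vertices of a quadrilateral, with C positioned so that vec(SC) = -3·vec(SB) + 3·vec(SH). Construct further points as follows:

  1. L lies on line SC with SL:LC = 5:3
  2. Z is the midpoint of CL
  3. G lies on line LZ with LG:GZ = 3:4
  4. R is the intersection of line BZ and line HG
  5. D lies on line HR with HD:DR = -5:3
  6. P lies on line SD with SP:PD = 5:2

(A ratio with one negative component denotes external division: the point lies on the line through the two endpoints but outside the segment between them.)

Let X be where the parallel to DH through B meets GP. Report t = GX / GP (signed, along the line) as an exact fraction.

Set S = (0, 0), B = (1, 0), H = (0, 1), C = (-3, 3); any affine frame gives the same invariant.
1. L lies on line SC with SL:LC = 5:3 ⇒ L = (-15/8, 15/8)
2. Z is the midpoint of CL ⇒ Z = (-39/16, 39/16)
3. G lies on line LZ with LG:GZ = 3:4 ⇒ G = (-237/112, 237/112)
4. R is the intersection of line BZ and line HG ⇒ R = (-237/148, 273/148)
5. D lies on line HR with HD:DR = -5:3 ⇒ D = (-1185/296, 921/296)
6. P lies on line SD with SP:PD = 5:2 ⇒ P = (-5925/2072, 4605/2072)
through B parallel to DH: direction (1185/296, -625/296); meets GP at X = (-13865/4144, 750375/327376)
X = G + t·(P−G) with t = 392/237

t = 392/237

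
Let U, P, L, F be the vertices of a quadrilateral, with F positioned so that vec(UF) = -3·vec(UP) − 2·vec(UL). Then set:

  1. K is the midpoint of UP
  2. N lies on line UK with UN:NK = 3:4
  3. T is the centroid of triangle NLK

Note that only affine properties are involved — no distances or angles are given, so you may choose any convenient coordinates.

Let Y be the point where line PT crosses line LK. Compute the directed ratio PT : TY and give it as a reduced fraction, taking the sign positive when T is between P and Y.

Work in coordinates with U = (0, 0), P = (1, 0), L = (0, 1), F = (-3, -2).
1. K is the midpoint of UP ⇒ K = (1/2, 0)
2. N lies on line UK with UN:NK = 3:4 ⇒ N = (3/14, 0)
3. T is the centroid of triangle NLK ⇒ T = (5/21, 1/3)
line PT meets LK at Y = (9/25, 7/25)
T = P + t·(Y−P) with t = 25/21, so PT:TY = 25/21:-4/21

PT:TY = -25/4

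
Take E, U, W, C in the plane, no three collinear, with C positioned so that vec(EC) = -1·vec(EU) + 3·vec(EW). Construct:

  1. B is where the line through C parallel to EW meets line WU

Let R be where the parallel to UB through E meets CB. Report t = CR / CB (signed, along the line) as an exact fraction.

t = 2

Choose coordinates E = (0, 0), U = (1, 0), W = (0, 1), C = (-1, 3).
1. B is where the line through C parallel to EW meets line WU ⇒ B = (-1, 2)
through E parallel to UB: direction (-2, 2); meets CB at R = (-1, 1)
R = C + t·(B−C) with t = 2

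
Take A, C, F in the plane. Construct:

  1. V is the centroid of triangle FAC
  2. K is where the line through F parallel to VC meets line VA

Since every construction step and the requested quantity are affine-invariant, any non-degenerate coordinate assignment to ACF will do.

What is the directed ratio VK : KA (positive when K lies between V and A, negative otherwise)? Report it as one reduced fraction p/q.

VK:KA = -1/2

Choose coordinates A = (0, 0), C = (1, 0), F = (0, 1).
1. V is the centroid of triangle FAC ⇒ V = (1/3, 1/3)
2. K is where the line through F parallel to VC meets line VA ⇒ K = (2/3, 2/3)
K = V + t·(A−V) with t = -1, so VK:KA = t:(1−t) = -1:2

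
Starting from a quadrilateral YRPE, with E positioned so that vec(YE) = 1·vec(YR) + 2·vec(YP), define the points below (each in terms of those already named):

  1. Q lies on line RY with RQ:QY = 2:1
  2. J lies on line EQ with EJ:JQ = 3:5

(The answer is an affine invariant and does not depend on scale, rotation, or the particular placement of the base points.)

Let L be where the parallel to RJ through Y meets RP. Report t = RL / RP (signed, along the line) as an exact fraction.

t = 5/4

Assign Y = (0, 0), R = (1, 0), P = (0, 1), E = (1, 2) — the answer is frame-independent, so this choice is without loss of generality.
1. Q lies on line RY with RQ:QY = 2:1 ⇒ Q = (1/3, 0)
2. J lies on line EQ with EJ:JQ = 3:5 ⇒ J = (3/4, 5/4)
through Y parallel to RJ: direction (-1/4, 5/4); meets RP at L = (-1/4, 5/4)
L = R + t·(P−R) with t = 5/4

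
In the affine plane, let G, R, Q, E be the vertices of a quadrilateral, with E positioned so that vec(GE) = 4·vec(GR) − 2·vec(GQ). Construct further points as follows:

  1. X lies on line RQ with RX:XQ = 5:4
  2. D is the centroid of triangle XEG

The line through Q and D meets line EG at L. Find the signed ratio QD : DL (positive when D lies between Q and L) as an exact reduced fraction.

QD:DL = 20/7

Assign G = (0, 0), R = (1, 0), Q = (0, 1), E = (4, -2) — the answer is frame-independent, so this choice is without loss of generality.
1. X lies on line RQ with RX:XQ = 5:4 ⇒ X = (4/9, 5/9)
2. D is the centroid of triangle XEG ⇒ D = (40/27, -13/27)
line QD meets EG at L = (2, -1)
D = Q + t·(L−Q) with t = 20/27, so QD:DL = 20/27:7/27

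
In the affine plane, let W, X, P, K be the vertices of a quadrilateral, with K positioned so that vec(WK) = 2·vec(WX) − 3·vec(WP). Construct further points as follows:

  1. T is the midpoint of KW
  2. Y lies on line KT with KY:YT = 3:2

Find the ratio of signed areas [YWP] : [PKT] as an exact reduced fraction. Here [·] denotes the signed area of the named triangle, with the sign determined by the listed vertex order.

[YWP]:[PKT] = 7/5

Choose coordinates W = (0, 0), X = (1, 0), P = (0, 1), K = (2, -3).
1. T is the midpoint of KW ⇒ T = (1, -3/2)
2. Y lies on line KT with KY:YT = 3:2 ⇒ Y = (7/5, -21/10)
2·[YWP] = -7/5, 2·[PKT] = -1
[YWP]:[PKT] = -7/5:-1 = 7/5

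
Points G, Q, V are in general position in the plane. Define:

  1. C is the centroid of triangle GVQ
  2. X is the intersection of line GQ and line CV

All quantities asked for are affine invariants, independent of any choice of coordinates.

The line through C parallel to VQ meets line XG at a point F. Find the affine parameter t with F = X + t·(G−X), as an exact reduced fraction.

Work in coordinates with G = (0, 0), Q = (1, 0), V = (0, 1).
1. C is the centroid of triangle GVQ ⇒ C = (1/3, 1/3)
2. X is the intersection of line GQ and line CV ⇒ X = (1/2, 0)
through C parallel to VQ: direction (1, -1); meets XG at F = (2/3, 0)
F = X + t·(G−X) with t = -1/3

t = -1/3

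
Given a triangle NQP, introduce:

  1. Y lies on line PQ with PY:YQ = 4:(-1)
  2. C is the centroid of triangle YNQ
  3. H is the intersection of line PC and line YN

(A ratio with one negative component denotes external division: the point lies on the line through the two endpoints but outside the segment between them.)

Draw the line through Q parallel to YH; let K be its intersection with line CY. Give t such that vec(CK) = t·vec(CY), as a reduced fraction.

t = -2

Work in coordinates with N = (0, 0), Q = (1, 0), P = (0, 1).
1. Y lies on line PQ with PY:YQ = 4:(-1) ⇒ Y = (4/3, -1/3)
2. C is the centroid of triangle YNQ ⇒ C = (7/9, -1/9)
3. H is the intersection of line PC and line YN ⇒ H = (28/33, -7/33)
through Q parallel to YH: direction (-16/33, 4/33); meets CY at K = (-1/3, 1/3)
K = C + t·(Y−C) with t = -2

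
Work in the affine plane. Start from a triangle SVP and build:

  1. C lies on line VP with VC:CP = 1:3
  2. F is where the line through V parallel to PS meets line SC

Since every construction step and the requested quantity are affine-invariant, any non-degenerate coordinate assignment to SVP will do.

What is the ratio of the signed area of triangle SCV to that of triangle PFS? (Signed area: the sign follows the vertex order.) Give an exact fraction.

[SCV]:[PFS] = 1/4

Set S = (0, 0), V = (1, 0), P = (0, 1); any affine frame gives the same invariant.
1. C lies on line VP with VC:CP = 1:3 ⇒ C = (3/4, 1/4)
2. F is where the line through V parallel to PS meets line SC ⇒ F = (1, 1/3)
2·[SCV] = -1/4, 2·[PFS] = -1
[SCV]:[PFS] = -1/4:-1 = 1/4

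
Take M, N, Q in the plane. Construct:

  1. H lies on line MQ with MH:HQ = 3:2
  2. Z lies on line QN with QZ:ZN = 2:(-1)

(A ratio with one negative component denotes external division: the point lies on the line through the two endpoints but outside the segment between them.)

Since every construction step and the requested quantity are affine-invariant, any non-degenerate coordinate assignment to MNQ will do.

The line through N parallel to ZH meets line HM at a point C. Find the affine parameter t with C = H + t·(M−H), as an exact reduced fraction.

Choose coordinates M = (0, 0), N = (1, 0), Q = (0, 1).
1. H lies on line MQ with MH:HQ = 3:2 ⇒ H = (0, 3/5)
2. Z lies on line QN with QZ:ZN = 2:(-1) ⇒ Z = (2, -1)
through N parallel to ZH: direction (-2, 8/5); meets HM at C = (0, 4/5)
C = H + t·(M−H) with t = -1/3

t = -1/3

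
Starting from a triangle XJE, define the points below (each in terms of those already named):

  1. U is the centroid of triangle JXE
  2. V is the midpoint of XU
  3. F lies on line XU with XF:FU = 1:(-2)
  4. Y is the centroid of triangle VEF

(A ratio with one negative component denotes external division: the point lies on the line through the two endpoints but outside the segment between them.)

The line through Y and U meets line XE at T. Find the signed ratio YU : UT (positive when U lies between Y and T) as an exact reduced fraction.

YU:UT = -7/6

Set X = (0, 0), J = (1, 0), E = (0, 1); any affine frame gives the same invariant.
1. U is the centroid of triangle JXE ⇒ U = (1/3, 1/3)
2. V is the midpoint of XU ⇒ V = (1/6, 1/6)
3. F lies on line XU with XF:FU = 1:(-2) ⇒ F = (-1/3, -1/3)
4. Y is the centroid of triangle VEF ⇒ Y = (-1/18, 5/18)
line YU meets XE at T = (0, 2/7)
U = Y + t·(T−Y) with t = 7, so YU:UT = 7:-6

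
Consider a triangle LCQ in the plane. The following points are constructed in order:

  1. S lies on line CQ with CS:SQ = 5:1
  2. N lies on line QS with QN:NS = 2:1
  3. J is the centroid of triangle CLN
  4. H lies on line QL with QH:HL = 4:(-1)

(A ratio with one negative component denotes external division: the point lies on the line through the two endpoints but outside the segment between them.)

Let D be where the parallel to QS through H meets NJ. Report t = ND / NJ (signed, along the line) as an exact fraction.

Work in coordinates with L = (0, 0), C = (1, 0), Q = (0, 1).
1. S lies on line CQ with CS:SQ = 5:1 ⇒ S = (1/6, 5/6)
2. N lies on line QS with QN:NS = 2:1 ⇒ N = (1/9, 8/9)
3. J is the centroid of triangle CLN ⇒ J = (10/27, 8/27)
4. H lies on line QL with QH:HL = 4:(-1) ⇒ H = (0, -1/3)
through H parallel to QS: direction (1/6, -1/6); meets NJ at D = (31/27, -40/27)
D = N + t·(J−N) with t = 4

t = 4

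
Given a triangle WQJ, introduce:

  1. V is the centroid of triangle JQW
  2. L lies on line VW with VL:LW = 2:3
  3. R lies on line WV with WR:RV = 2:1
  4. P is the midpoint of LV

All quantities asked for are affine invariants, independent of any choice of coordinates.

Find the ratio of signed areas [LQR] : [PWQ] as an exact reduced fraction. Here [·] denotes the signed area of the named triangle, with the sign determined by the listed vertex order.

Set W = (0, 0), Q = (1, 0), J = (0, 1); any affine frame gives the same invariant.
1. V is the centroid of triangle JQW ⇒ V = (1/3, 1/3)
2. L lies on line VW with VL:LW = 2:3 ⇒ L = (1/5, 1/5)
3. R lies on line WV with WR:RV = 2:1 ⇒ R = (2/9, 2/9)
4. P is the midpoint of LV ⇒ P = (4/15, 4/15)
2·[LQR] = 1/45, 2·[PWQ] = 4/15
[LQR]:[PWQ] = 1/45:4/15 = 1/12

[LQR]:[PWQ] = 1/12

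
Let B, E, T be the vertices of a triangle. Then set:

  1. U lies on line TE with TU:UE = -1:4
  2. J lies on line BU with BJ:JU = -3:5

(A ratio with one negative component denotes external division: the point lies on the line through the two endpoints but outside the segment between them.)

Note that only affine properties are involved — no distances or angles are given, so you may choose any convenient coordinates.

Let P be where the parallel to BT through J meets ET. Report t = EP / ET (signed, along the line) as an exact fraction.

Choose coordinates B = (0, 0), E = (1, 0), T = (0, 1).
1. U lies on line TE with TU:UE = -1:4 ⇒ U = (-1/3, 4/3)
2. J lies on line BU with BJ:JU = -3:5 ⇒ J = (1/2, -2)
through J parallel to BT: direction (0, 1); meets ET at P = (1/2, 1/2)
P = E + t·(T−E) with t = 1/2

t = 1/2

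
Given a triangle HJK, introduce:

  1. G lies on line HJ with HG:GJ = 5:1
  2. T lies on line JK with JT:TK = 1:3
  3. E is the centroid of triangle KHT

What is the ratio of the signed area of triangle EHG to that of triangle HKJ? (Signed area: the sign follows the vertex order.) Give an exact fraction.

Choose coordinates H = (0, 0), J = (1, 0), K = (0, 1).
1. G lies on line HJ with HG:GJ = 5:1 ⇒ G = (5/6, 0)
2. T lies on line JK with JT:TK = 1:3 ⇒ T = (3/4, 1/4)
3. E is the centroid of triangle KHT ⇒ E = (1/4, 5/12)
2·[EHG] = 25/72, 2·[HKJ] = -1
[EHG]:[HKJ] = 25/72:-1 = -25/72

[EHG]:[HKJ] = -25/72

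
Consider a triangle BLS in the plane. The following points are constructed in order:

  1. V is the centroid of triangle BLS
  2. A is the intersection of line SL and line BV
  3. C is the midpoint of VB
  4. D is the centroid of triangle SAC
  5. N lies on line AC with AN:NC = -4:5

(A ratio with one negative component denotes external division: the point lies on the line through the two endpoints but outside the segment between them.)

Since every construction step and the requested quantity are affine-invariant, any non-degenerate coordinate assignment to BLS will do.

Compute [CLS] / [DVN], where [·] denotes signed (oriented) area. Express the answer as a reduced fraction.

[CLS]:[DVN] = 4/3

Choose coordinates B = (0, 0), L = (1, 0), S = (0, 1).
1. V is the centroid of triangle BLS ⇒ V = (1/3, 1/3)
2. A is the intersection of line SL and line BV ⇒ A = (1/2, 1/2)
3. C is the midpoint of VB ⇒ C = (1/6, 1/6)
4. D is the centroid of triangle SAC ⇒ D = (2/9, 5/9)
5. N lies on line AC with AN:NC = -4:5 ⇒ N = (11/6, 11/6)
2·[CLS] = 2/3, 2·[DVN] = 1/2
[CLS]:[DVN] = 2/3:1/2 = 4/3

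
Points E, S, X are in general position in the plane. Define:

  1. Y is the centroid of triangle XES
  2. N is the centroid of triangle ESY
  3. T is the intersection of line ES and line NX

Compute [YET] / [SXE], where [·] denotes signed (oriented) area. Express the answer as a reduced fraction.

Choose coordinates E = (0, 0), S = (1, 0), X = (0, 1).
1. Y is the centroid of triangle XES ⇒ Y = (1/3, 1/3)
2. N is the centroid of triangle ESY ⇒ N = (4/9, 1/9)
3. T is the intersection of line ES and line NX ⇒ T = (1/2, 0)
2·[YET] = 1/6, 2·[SXE] = 1
[YET]:[SXE] = 1/6:1 = 1/6

[YET]:[SXE] = 1/6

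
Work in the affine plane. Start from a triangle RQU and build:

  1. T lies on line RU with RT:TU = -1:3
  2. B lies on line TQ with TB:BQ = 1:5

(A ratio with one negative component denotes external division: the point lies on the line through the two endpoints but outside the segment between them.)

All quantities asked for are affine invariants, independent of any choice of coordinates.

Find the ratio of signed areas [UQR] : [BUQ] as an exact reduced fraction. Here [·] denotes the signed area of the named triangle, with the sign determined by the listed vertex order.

Set R = (0, 0), Q = (1, 0), U = (0, 1); any affine frame gives the same invariant.
1. T lies on line RU with RT:TU = -1:3 ⇒ T = (0, -1/2)
2. B lies on line TQ with TB:BQ = 1:5 ⇒ B = (1/6, -5/12)
2·[UQR] = -1, 2·[BUQ] = -5/4
[UQR]:[BUQ] = -1:-5/4 = 4/5

[UQR]:[BUQ] = 4/5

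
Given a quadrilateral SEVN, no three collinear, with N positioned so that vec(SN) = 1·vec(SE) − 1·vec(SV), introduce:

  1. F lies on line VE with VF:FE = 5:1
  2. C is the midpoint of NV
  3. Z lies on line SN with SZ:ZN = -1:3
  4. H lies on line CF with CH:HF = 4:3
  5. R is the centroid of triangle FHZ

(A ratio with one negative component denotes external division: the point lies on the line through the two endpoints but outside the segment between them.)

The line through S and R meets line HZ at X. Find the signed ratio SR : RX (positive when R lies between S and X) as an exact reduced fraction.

SR:RX = -37/4

Assign S = (0, 0), E = (1, 0), V = (0, 1), N = (1, -1) — the answer is frame-independent, so this choice is without loss of generality.
1. F lies on line VE with VF:FE = 5:1 ⇒ F = (5/6, 1/6)
2. C is the midpoint of NV ⇒ C = (1/2, 0)
3. Z lies on line SN with SZ:ZN = -1:3 ⇒ Z = (-1/2, 1/2)
4. H lies on line CF with CH:HF = 4:3 ⇒ H = (29/42, 2/21)
5. R is the centroid of triangle FHZ ⇒ R = (43/126, 16/63)
line SR meets HZ at X = (473/1554, 176/777)
R = S + t·(X−S) with t = 37/33, so SR:RX = 37/33:-4/33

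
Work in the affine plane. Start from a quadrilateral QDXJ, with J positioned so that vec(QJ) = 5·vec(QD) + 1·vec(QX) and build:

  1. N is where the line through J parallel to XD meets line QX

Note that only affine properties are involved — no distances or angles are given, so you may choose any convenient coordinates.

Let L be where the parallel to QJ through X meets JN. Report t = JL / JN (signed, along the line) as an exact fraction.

Set Q = (0, 0), D = (1, 0), X = (0, 1), J = (5, 1); any affine frame gives the same invariant.
1. N is where the line through J parallel to XD meets line QX ⇒ N = (0, 6)
through X parallel to QJ: direction (5, 1); meets JN at L = (25/6, 11/6)
L = J + t·(N−J) with t = 1/6

t = 1/6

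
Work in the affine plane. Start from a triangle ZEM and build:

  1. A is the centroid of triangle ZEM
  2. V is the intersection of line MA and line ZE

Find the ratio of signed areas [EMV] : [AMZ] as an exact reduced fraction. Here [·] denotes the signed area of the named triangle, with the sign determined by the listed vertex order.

[EMV]:[AMZ] = 3/2

Choose coordinates Z = (0, 0), E = (1, 0), M = (0, 1).
1. A is the centroid of triangle ZEM ⇒ A = (1/3, 1/3)
2. V is the intersection of line MA and line ZE ⇒ V = (1/2, 0)
2·[EMV] = 1/2, 2·[AMZ] = 1/3
[EMV]:[AMZ] = 1/2:1/3 = 3/2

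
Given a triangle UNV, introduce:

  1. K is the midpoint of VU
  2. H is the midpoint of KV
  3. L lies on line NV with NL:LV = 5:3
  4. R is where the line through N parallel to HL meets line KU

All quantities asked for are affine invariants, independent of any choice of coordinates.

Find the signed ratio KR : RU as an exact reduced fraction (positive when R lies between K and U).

Set U = (0, 0), N = (1, 0), V = (0, 1); any affine frame gives the same invariant.
1. K is the midpoint of VU ⇒ K = (0, 1/2)
2. H is the midpoint of KV ⇒ H = (0, 3/4)
3. L lies on line NV with NL:LV = 5:3 ⇒ L = (3/8, 5/8)
4. R is where the line through N parallel to HL meets line KU ⇒ R = (0, 1/3)
R = K + t·(U−K) with t = 1/3, so KR:RU = t:(1−t) = 1/3:2/3

KR:RU = 1/2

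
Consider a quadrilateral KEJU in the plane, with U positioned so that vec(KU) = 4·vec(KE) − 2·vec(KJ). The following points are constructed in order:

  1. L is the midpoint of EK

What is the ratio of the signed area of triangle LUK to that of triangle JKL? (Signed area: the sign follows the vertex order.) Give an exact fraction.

[LUK]:[JKL] = -2

Set K = (0, 0), E = (1, 0), J = (0, 1), U = (4, -2); any affine frame gives the same invariant.
1. L is the midpoint of EK ⇒ L = (1/2, 0)
2·[LUK] = -1, 2·[JKL] = 1/2
[LUK]:[JKL] = -1:1/2 = -2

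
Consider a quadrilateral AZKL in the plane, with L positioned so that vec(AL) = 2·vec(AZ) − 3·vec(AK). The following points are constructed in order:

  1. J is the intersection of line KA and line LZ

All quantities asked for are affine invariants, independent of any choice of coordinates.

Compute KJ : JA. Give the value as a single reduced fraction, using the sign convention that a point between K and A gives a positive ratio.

KJ:JA = -2/3

Choose coordinates A = (0, 0), Z = (1, 0), K = (0, 1), L = (2, -3).
1. J is the intersection of line KA and line LZ ⇒ J = (0, 3)
J = K + t·(A−K) with t = -2, so KJ:JA = t:(1−t) = -2:3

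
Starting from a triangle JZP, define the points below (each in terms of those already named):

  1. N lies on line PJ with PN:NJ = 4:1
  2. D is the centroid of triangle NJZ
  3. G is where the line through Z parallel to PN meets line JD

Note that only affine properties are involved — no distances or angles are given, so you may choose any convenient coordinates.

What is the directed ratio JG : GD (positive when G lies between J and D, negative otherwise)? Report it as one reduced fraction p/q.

JG:GD = -3/2

Work in coordinates with J = (0, 0), Z = (1, 0), P = (0, 1).
1. N lies on line PJ with PN:NJ = 4:1 ⇒ N = (0, 1/5)
2. D is the centroid of triangle NJZ ⇒ D = (1/3, 1/15)
3. G is where the line through Z parallel to PN meets line JD ⇒ G = (1, 1/5)
G = J + t·(D−J) with t = 3, so JG:GD = t:(1−t) = 3:-2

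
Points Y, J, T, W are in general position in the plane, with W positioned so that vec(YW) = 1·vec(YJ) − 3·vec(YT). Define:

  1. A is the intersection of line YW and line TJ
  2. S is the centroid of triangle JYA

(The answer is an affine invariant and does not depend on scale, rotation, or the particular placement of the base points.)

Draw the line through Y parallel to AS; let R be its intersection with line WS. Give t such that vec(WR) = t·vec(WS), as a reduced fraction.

Assign Y = (0, 0), J = (1, 0), T = (0, 1), W = (1, -3) — the answer is frame-independent, so this choice is without loss of generality.
1. A is the intersection of line YW and line TJ ⇒ A = (-1/2, 3/2)
2. S is the centroid of triangle JYA ⇒ S = (1/6, 1/2)
through Y parallel to AS: direction (2/3, -1); meets WS at R = (4/9, -2/3)
R = W + t·(S−W) with t = 2/3

t = 2/3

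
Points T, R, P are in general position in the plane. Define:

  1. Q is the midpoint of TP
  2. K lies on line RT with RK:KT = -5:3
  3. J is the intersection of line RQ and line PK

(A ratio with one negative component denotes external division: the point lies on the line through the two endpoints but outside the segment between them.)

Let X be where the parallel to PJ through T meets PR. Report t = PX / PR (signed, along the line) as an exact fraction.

t = 3/5

Set T = (0, 0), R = (1, 0), P = (0, 1); any affine frame gives the same invariant.
1. Q is the midpoint of TP ⇒ Q = (0, 1/2)
2. K lies on line RT with RK:KT = -5:3 ⇒ K = (-3/2, 0)
3. J is the intersection of line RQ and line PK ⇒ J = (-3/7, 5/7)
through T parallel to PJ: direction (-3/7, -2/7); meets PR at X = (3/5, 2/5)
X = P + t·(R−P) with t = 3/5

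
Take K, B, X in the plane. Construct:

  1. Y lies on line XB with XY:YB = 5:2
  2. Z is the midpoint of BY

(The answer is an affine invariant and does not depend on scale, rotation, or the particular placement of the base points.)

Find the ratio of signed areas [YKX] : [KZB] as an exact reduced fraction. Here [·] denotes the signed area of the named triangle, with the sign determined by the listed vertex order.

Work in coordinates with K = (0, 0), B = (1, 0), X = (0, 1).
1. Y lies on line XB with XY:YB = 5:2 ⇒ Y = (5/7, 2/7)
2. Z is the midpoint of BY ⇒ Z = (6/7, 1/7)
2·[YKX] = -5/7, 2·[KZB] = -1/7
[YKX]:[KZB] = -5/7:-1/7 = 5

[YKX]:[KZB] = 5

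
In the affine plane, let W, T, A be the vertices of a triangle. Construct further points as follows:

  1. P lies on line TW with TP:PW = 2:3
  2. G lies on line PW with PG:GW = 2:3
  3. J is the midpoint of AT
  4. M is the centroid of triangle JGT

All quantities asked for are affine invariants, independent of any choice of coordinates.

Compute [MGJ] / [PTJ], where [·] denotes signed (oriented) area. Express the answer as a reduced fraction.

[MGJ]:[PTJ] = -8/15

Choose coordinates W = (0, 0), T = (1, 0), A = (0, 1).
1. P lies on line TW with TP:PW = 2:3 ⇒ P = (3/5, 0)
2. G lies on line PW with PG:GW = 2:3 ⇒ G = (9/25, 0)
3. J is the midpoint of AT ⇒ J = (1/2, 1/2)
4. M is the centroid of triangle JGT ⇒ M = (31/50, 1/6)
2·[MGJ] = -8/75, 2·[PTJ] = 1/5
[MGJ]:[PTJ] = -8/75:1/5 = -8/15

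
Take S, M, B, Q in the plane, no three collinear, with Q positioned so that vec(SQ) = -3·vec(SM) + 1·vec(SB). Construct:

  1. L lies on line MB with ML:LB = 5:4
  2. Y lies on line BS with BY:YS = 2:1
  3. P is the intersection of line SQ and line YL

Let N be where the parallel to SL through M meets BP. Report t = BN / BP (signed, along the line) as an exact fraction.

t = 135/22

Work in coordinates with S = (0, 0), M = (1, 0), B = (0, 1), Q = (-3, 1).
1. L lies on line MB with ML:LB = 5:4 ⇒ L = (4/9, 5/9)
2. Y lies on line BS with BY:YS = 2:1 ⇒ Y = (0, 1/3)
3. P is the intersection of line SQ and line YL ⇒ P = (-2/5, 2/15)
through M parallel to SL: direction (4/9, 5/9); meets BP at N = (-27/11, -95/22)
N = B + t·(P−B) with t = 135/22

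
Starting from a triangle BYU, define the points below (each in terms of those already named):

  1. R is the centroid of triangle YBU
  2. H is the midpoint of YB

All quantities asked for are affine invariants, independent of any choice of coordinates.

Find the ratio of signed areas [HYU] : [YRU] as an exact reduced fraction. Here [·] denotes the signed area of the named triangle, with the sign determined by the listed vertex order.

Assign B = (0, 0), Y = (1, 0), U = (0, 1) — the answer is frame-independent, so this choice is without loss of generality.
1. R is the centroid of triangle YBU ⇒ R = (1/3, 1/3)
2. H is the midpoint of YB ⇒ H = (1/2, 0)
2·[HYU] = 1/2, 2·[YRU] = -1/3
[HYU]:[YRU] = 1/2:-1/3 = -3/2

[HYU]:[YRU] = -3/2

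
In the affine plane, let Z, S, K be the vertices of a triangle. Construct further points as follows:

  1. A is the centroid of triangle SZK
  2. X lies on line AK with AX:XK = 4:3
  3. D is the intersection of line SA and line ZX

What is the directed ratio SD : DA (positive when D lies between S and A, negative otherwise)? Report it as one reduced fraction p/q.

SD:DA = -15/4

Assign Z = (0, 0), S = (1, 0), K = (0, 1) — the answer is frame-independent, so this choice is without loss of generality.
1. A is the centroid of triangle SZK ⇒ A = (1/3, 1/3)
2. X lies on line AK with AX:XK = 4:3 ⇒ X = (1/7, 5/7)
3. D is the intersection of line SA and line ZX ⇒ D = (1/11, 5/11)
D = S + t·(A−S) with t = 15/11, so SD:DA = t:(1−t) = 15/11:-4/11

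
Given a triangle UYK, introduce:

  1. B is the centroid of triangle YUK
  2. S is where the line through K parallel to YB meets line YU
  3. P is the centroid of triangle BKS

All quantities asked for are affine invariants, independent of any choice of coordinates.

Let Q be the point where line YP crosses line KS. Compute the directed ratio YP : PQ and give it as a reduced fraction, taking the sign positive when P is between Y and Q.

YP:PQ = 2

Assign U = (0, 0), Y = (1, 0), K = (0, 1) — the answer is frame-independent, so this choice is without loss of generality.
1. B is the centroid of triangle YUK ⇒ B = (1/3, 1/3)
2. S is where the line through K parallel to YB meets line YU ⇒ S = (2, 0)
3. P is the centroid of triangle BKS ⇒ P = (7/9, 4/9)
line YP meets KS at Q = (2/3, 2/3)
P = Y + t·(Q−Y) with t = 2/3, so YP:PQ = 2/3:1/3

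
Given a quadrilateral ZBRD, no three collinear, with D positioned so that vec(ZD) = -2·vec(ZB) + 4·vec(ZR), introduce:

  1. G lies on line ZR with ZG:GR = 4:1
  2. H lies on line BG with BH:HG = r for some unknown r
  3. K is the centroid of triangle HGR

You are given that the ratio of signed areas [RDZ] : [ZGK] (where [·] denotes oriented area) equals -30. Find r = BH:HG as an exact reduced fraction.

r = 3

Assign Z = (0, 0), B = (1, 0), R = (0, 1), D = (-2, 4) — the answer is frame-independent, so this choice is without loss of generality.
1. G lies on line ZR with ZG:GR = 4:1 ⇒ G = (0, 4/5)
2. With BH:HG = r, write λ = r/(r+1) so H = B + λ·(G−B); H is affine-linear in λ
3. K is the centroid of triangle HGR ⇒ K is an affine combination of earlier points and hence also affine-linear in λ
Every point depending on H is an affine combination of H and λ-independent points, so each such coordinate is linear in λ; the λ² term in each signed area is a multiple of (G−B)×(G−B) = 0, so 2·[RDZ] and 2·[ZGK] are each linear in λ. Evaluating at λ=0 and λ=1:
  2·[RDZ] = 2,   2·[ZGK] = 4/15·λ − 4/15
So [RDZ]:[ZGK] = (2) / (4/15·λ − 4/15). Setting this equal to -30:
  2 = -30·(4/15·λ − 4/15)  ⇒  λ = 3/4
Then r = λ/(1−λ) = (3/4)/(1/4) = 3. Check: with r = 3, H = (1/4, 3/5) and [RDZ]:[ZGK] = -30 as required.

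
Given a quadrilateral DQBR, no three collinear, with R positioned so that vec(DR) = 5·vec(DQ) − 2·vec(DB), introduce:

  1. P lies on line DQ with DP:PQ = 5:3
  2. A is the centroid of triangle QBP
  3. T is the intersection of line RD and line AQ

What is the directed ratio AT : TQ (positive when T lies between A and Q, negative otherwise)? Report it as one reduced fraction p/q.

AT:TQ = -11/8

Choose coordinates D = (0, 0), Q = (1, 0), B = (0, 1), R = (5, -2).
1. P lies on line DQ with DP:PQ = 5:3 ⇒ P = (5/8, 0)
2. A is the centroid of triangle QBP ⇒ A = (13/24, 1/3)
3. T is the intersection of line RD and line AQ ⇒ T = (20/9, -8/9)
T = A + t·(Q−A) with t = 11/3, so AT:TQ = t:(1−t) = 11/3:-8/3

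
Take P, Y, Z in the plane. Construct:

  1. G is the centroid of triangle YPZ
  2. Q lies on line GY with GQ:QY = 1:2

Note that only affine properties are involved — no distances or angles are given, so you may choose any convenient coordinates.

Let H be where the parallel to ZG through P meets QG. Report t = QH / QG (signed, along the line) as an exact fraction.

t = 4

Assign P = (0, 0), Y = (1, 0), Z = (0, 1) — the answer is frame-independent, so this choice is without loss of generality.
1. G is the centroid of triangle YPZ ⇒ G = (1/3, 1/3)
2. Q lies on line GY with GQ:QY = 1:2 ⇒ Q = (5/9, 2/9)
through P parallel to ZG: direction (1/3, -2/3); meets QG at H = (-1/3, 2/3)
H = Q + t·(G−Q) with t = 4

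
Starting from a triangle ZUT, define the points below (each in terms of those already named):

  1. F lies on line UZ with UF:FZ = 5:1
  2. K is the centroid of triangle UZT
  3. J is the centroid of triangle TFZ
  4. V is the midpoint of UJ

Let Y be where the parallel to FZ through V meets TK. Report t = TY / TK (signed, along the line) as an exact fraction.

t = 5/4

Assign Z = (0, 0), U = (1, 0), T = (0, 1) — the answer is frame-independent, so this choice is without loss of generality.
1. F lies on line UZ with UF:FZ = 5:1 ⇒ F = (1/6, 0)
2. K is the centroid of triangle UZT ⇒ K = (1/3, 1/3)
3. J is the centroid of triangle TFZ ⇒ J = (1/18, 1/3)
4. V is the midpoint of UJ ⇒ V = (19/36, 1/6)
through V parallel to FZ: direction (-1/6, 0); meets TK at Y = (5/12, 1/6)
Y = T + t·(K−T) with t = 5/4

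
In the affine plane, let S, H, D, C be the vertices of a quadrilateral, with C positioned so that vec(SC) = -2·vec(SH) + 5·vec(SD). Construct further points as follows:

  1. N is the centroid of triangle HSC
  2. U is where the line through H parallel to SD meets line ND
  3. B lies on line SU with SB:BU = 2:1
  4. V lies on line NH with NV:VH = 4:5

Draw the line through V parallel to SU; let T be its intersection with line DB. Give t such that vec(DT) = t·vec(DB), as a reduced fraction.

t = -5/27

Assign S = (0, 0), H = (1, 0), D = (0, 1), C = (-2, 5) — the answer is frame-independent, so this choice is without loss of generality.
1. N is the centroid of triangle HSC ⇒ N = (-1/3, 5/3)
2. U is where the line through H parallel to SD meets line ND ⇒ U = (1, -1)
3. B lies on line SU with SB:BU = 2:1 ⇒ B = (2/3, -2/3)
4. V lies on line NH with NV:VH = 4:5 ⇒ V = (7/27, 25/27)
through V parallel to SU: direction (1, -1); meets DB at T = (-10/81, 106/81)
T = D + t·(B−D) with t = -5/27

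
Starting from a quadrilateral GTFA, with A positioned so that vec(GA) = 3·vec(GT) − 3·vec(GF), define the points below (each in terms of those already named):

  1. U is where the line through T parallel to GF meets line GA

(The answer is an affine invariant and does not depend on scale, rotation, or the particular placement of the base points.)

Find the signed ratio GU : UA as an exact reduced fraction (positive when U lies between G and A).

Choose coordinates G = (0, 0), T = (1, 0), F = (0, 1), A = (3, -3).
1. U is where the line through T parallel to GF meets line GA ⇒ U = (1, -1)
U = G + t·(A−G) with t = 1/3, so GU:UA = t:(1−t) = 1/3:2/3

GU:UA = 1/2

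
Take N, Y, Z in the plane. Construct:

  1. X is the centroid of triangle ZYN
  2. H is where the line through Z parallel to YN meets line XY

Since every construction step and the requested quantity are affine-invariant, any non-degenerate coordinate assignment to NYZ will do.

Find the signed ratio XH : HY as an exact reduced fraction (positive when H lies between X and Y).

Choose coordinates N = (0, 0), Y = (1, 0), Z = (0, 1).
1. X is the centroid of triangle ZYN ⇒ X = (1/3, 1/3)
2. H is where the line through Z parallel to YN meets line XY ⇒ H = (-1, 1)
H = X + t·(Y−X) with t = -2, so XH:HY = t:(1−t) = -2:3

XH:HY = -2/3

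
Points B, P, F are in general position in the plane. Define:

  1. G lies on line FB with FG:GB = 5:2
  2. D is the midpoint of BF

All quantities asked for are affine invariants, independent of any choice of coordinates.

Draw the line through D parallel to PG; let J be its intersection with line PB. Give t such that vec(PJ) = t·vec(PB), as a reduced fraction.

Work in coordinates with B = (0, 0), P = (1, 0), F = (0, 1).
1. G lies on line FB with FG:GB = 5:2 ⇒ G = (0, 2/7)
2. D is the midpoint of BF ⇒ D = (0, 1/2)
through D parallel to PG: direction (-1, 2/7); meets PB at J = (7/4, 0)
J = P + t·(B−P) with t = -3/4

t = -3/4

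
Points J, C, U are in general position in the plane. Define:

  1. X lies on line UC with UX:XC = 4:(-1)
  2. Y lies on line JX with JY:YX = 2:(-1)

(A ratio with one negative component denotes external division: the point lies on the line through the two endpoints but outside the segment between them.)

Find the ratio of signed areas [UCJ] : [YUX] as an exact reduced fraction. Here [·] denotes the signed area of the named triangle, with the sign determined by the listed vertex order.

Choose coordinates J = (0, 0), C = (1, 0), U = (0, 1).
1. X lies on line UC with UX:XC = 4:(-1) ⇒ X = (4/3, -1/3)
2. Y lies on line JX with JY:YX = 2:(-1) ⇒ Y = (8/3, -2/3)
2·[UCJ] = -1, 2·[YUX] = 4/3
[UCJ]:[YUX] = -1:4/3 = -3/4

[UCJ]:[YUX] = -3/4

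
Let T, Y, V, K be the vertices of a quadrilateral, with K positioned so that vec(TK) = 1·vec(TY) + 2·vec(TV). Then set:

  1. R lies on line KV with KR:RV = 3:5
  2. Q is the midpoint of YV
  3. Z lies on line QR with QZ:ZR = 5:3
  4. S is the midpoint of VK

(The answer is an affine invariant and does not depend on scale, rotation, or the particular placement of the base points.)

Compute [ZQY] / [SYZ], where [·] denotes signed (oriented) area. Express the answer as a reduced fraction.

[ZQY]:[SYZ] = -25/2

Choose coordinates T = (0, 0), Y = (1, 0), V = (0, 1), K = (1, 2).
1. R lies on line KV with KR:RV = 3:5 ⇒ R = (5/8, 13/8)
2. Q is the midpoint of YV ⇒ Q = (1/2, 1/2)
3. Z lies on line QR with QZ:ZR = 5:3 ⇒ Z = (37/64, 77/64)
4. S is the midpoint of VK ⇒ S = (1/2, 3/2)
2·[ZQY] = 25/64, 2·[SYZ] = -1/32
[ZQY]:[SYZ] = 25/64:-1/32 = -25/2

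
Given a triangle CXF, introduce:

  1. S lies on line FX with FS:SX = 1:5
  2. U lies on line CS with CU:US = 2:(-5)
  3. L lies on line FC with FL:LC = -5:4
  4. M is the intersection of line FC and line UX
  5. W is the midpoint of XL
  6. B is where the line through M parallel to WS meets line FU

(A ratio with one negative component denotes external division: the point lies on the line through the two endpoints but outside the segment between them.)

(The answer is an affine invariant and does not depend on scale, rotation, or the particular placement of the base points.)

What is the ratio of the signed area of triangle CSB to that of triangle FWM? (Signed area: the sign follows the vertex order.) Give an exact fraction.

[CSB]:[FWM] = -4/45

Work in coordinates with C = (0, 0), X = (1, 0), F = (0, 1).
1. S lies on line FX with FS:SX = 1:5 ⇒ S = (1/6, 5/6)
2. U lies on line CS with CU:US = 2:(-5) ⇒ U = (-1/9, -5/9)
3. L lies on line FC with FL:LC = -5:4 ⇒ L = (0, -4)
4. M is the intersection of line FC and line UX ⇒ M = (0, -1/2)
5. W is the midpoint of XL ⇒ W = (1/2, -2)
6. B is where the line through M parallel to WS meets line FU ⇒ B = (-1/15, 1/15)
2·[CSB] = 1/15, 2·[FWM] = -3/4
[CSB]:[FWM] = 1/15:-3/4 = -4/45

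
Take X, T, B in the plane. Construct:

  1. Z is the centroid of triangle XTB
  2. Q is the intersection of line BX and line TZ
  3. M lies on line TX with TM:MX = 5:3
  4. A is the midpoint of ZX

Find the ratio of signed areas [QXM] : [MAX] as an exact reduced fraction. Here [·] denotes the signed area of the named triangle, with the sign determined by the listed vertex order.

Set X = (0, 0), T = (1, 0), B = (0, 1); any affine frame gives the same invariant.
1. Z is the centroid of triangle XTB ⇒ Z = (1/3, 1/3)
2. Q is the intersection of line BX and line TZ ⇒ Q = (0, 1/2)
3. M lies on line TX with TM:MX = 5:3 ⇒ M = (3/8, 0)
4. A is the midpoint of ZX ⇒ A = (1/6, 1/6)
2·[QXM] = 3/16, 2·[MAX] = 1/16
[QXM]:[MAX] = 3/16:1/16 = 3

[QXM]:[MAX] = 3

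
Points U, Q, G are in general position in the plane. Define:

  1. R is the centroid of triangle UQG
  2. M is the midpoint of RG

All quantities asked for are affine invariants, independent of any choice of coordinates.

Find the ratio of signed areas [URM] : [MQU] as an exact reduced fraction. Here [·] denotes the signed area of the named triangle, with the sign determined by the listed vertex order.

Work in coordinates with U = (0, 0), Q = (1, 0), G = (0, 1).
1. R is the centroid of triangle UQG ⇒ R = (1/3, 1/3)
2. M is the midpoint of RG ⇒ M = (1/6, 2/3)
2·[URM] = 1/6, 2·[MQU] = -2/3
[URM]:[MQU] = 1/6:-2/3 = -1/4

[URM]:[MQU] = -1/4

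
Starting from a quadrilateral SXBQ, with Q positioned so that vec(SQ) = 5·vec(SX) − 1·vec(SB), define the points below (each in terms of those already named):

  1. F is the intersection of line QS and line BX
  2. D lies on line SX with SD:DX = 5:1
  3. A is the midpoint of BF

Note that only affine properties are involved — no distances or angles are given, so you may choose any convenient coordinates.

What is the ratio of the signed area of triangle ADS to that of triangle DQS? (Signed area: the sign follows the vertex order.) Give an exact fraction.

[ADS]:[DQS] = 3/8

Set S = (0, 0), X = (1, 0), B = (0, 1), Q = (5, -1); any affine frame gives the same invariant.
1. F is the intersection of line QS and line BX ⇒ F = (5/4, -1/4)
2. D lies on line SX with SD:DX = 5:1 ⇒ D = (5/6, 0)
3. A is the midpoint of BF ⇒ A = (5/8, 3/8)
2·[ADS] = -5/16, 2·[DQS] = -5/6
[ADS]:[DQS] = -5/16:-5/6 = 3/8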